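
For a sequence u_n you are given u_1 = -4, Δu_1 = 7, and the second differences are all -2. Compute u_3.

8

Build the table forward from the leading diagonal:
D2: -2  -2  -2
D1: 7  5  3
u: -4  3  8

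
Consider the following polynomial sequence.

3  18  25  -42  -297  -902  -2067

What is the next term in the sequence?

-4050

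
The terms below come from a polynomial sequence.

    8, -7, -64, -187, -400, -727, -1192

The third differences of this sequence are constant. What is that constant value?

-24

D1: -15, -57, -123, -213, -327, -465
D2: -42, -66, -90, -114, -138
D3: -24, -24, -24, -24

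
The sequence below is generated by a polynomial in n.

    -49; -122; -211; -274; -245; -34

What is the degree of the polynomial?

-73, -89, -63, 29, 211
-16, 26, 92, 182
42, 66, 90
24, 24
The fourth differences are constant, so the polynomial has degree 4.

4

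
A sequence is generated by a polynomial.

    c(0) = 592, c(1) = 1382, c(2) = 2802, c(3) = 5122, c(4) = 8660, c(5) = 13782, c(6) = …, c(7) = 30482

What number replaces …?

Using the first 6 terms:
Δ: 790  1420  2320  3538  5122
Δ²: 630  900  1218  1584
Δ³: 270  318  366
Δ⁴: 48  48
Constant fourth difference = 48.
Extend forward: 366 + 48 = 414;  1584 + 414 = 1998;  5122 + 1998 = 7120;  13782 + 7120 = 20902

20902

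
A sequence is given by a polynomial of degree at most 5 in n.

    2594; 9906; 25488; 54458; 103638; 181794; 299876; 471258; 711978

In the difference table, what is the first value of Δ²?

8270

D1: 7312, 15582, 28970, 49180, 78156, 118082, 171382, 240720
D2: 8270, 13388, 20210, 28976, 39926, 53300, 69338
D3: 5118, 6822, 8766, 10950, 13374, 16038
D4: 1704, 1944, 2184, 2424, 2664
D5: 240, 240, 240, 240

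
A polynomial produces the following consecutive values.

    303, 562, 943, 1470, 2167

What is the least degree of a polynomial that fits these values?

3

First differences: 259, 381, 527, 697
Second differences: 122, 146, 170
Third differences: 24, 24
The third differences are constant, so the polynomial has degree 3.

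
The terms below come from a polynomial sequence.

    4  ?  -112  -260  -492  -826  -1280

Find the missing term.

-30

Using the last 5 terms:
Δ: -148, -232, -334, -454
Δ²: -84, -102, -120
Δ³: -18, -18
Constant third difference = -18.
Extend backward: -84 + 18 = -66;  -148 + 66 = -82;  -112 + 82 = -30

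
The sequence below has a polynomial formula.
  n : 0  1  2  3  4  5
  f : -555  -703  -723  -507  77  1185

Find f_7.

5717

D1: -148, -20, 216, 584, 1108
D2: 128, 236, 368, 524
D3: 108, 132, 156
D4: 24, 24
Fourth differences constant at 24.
156 + 24 = 180;  524 + 180 = 704;  1108 + 704 = 1812;  1185 + 1812 = 2997
180 + 24 = 204;  704 + 204 = 908;  1812 + 908 = 2720;  2997 + 2720 = 5717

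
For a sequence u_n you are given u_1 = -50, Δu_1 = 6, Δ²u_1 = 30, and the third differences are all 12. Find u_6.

400

Build the table forward from the leading diagonal:
Δ³: 12  12  12  12  12  12
Δ²: 30  42  54  66  78  90
Δ: 6  36  78  132  198  276
u: -50  -44  -8  70  202  400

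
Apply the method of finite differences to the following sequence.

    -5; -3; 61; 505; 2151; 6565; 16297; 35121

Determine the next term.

Δ: 2 , 64 , 444 , 1646 , 4414 , 9732 , 18824
Δ²: 62 , 380 , 1202 , 2768 , 5318 , 9092
Δ³: 318 , 822 , 1566 , 2550 , 3774
Δ⁴: 504 , 744 , 984 , 1224
Δ⁵: 240 , 240 , 240
The fifth differences are constant (240).
1224 + 240 = 1464;  3774 + 1464 = 5238;  9092 + 5238 = 14330;  18824 + 14330 = 33154;  35121 + 33154 = 68275

68275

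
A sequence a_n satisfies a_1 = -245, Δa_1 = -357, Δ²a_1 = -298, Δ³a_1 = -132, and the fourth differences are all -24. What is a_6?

-6450

Build the table forward from the leading diagonal:
Δ⁴: -24  -24  -24  -24  -24  -24
Δ³: -132  -156  -180  -204  -228  -252
Δ²: -298  -430  -586  -766  -970  -1198
Δ: -357  -655  -1085  -1671  -2437  -3407
a: -245  -602  -1257  -2342  -4013  -6450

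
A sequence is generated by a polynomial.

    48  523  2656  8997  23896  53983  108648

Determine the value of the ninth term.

345952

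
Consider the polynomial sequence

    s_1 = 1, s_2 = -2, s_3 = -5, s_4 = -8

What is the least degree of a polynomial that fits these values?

Δ: -3, -3, -3
The first differences are constant, so the polynomial has degree 1.

1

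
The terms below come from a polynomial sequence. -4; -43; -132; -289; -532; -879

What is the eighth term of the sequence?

Δ: -39  -89  -157  -243  -347
Δ²: -50  -68  -86  -104
Δ³: -18  -18  -18
Constant third difference = -18, so extend:
-104 − 18 = -122;  -347 − 122 = -469;  -879 − 469 = -1348
-122 − 18 = -140;  -469 − 140 = -609;  -1348 − 609 = -1957

-1957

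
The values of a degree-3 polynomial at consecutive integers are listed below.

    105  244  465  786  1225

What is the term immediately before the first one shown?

30

139  221  321  439
82  100  118
18  18
The third differences are constant at 18.
Work back: 82 − 18 = 64;  139 − 64 = 75;  105 − 75 = 30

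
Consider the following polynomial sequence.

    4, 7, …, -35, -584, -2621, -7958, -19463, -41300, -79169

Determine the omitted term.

Using the last 7 terms:
D1: -549, -2037, -5337, -11505, -21837, -37869
D2: -1488, -3300, -6168, -10332, -16032
D3: -1812, -2868, -4164, -5700
D4: -1056, -1296, -1536
D5: -240, -240
Constant fifth difference = -240.
Extend backward: -1056 + 240 = -816;  -1812 + 816 = -996;  -1488 + 996 = -492;  -549 + 492 = -57;  -35 + 57 = 22

22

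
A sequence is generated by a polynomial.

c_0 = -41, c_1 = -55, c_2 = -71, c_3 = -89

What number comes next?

Δ: -14 , -16 , -18
Δ²: -2 , -2
Constant second difference = -2, so extend:
-18 − 2 = -20;  -89 − 20 = -109

-109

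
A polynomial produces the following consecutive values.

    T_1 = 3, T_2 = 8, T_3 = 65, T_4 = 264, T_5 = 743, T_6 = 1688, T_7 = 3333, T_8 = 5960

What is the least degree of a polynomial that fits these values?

5, 57, 199, 479, 945, 1645, 2627
52, 142, 280, 466, 700, 982
90, 138, 186, 234, 282
48, 48, 48, 48
The fourth differences are constant, so the polynomial has degree 4.

4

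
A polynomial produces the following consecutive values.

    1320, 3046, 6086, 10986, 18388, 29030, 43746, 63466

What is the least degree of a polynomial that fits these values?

1726, 3040, 4900, 7402, 10642, 14716, 19720
1314, 1860, 2502, 3240, 4074, 5004
546, 642, 738, 834, 930
96, 96, 96, 96
The fourth differences are constant, so the polynomial has degree 4.

4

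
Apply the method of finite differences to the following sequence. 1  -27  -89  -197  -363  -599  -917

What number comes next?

First differences: -28, -62, -108, -166, -236, -318
Second differences: -34, -46, -58, -70, -82
Third differences: -12, -12, -12, -12
Third differences constant at -12.
-82 − 12 = -94;  -318 − 94 = -412;  -917 − 412 = -1329

-1329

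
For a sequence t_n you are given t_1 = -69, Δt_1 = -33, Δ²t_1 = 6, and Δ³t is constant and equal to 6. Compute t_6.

-114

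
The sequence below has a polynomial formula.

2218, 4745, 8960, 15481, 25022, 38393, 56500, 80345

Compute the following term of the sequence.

111026

Δ: 2527 , 4215 , 6521 , 9541 , 13371 , 18107 , 23845
Δ²: 1688 , 2306 , 3020 , 3830 , 4736 , 5738
Δ³: 618 , 714 , 810 , 906 , 1002
Δ⁴: 96 , 96 , 96 , 96
The fourth differences are constant (96).
1002 + 96 = 1098;  5738 + 1098 = 6836;  23845 + 6836 = 30681;  80345 + 30681 = 111026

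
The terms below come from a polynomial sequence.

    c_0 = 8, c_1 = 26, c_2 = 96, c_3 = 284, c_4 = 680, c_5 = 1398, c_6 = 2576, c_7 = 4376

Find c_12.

Δ: 18 , 70 , 188 , 396 , 718 , 1178 , 1800
Δ²: 52 , 118 , 208 , 322 , 460 , 622
Δ³: 66 , 90 , 114 , 138 , 162
Δ⁴: 24 , 24 , 24 , 24
Constant fourth difference = 24, so extend:
162 + 24 = 186;  622 + 186 = 808;  1800 + 808 = 2608;  4376 + 2608 = 6984
186 + 24 = 210;  808 + 210 = 1018;  2608 + 1018 = 3626;  6984 + 3626 = 10610
210 + 24 = 234;  1018 + 234 = 1252;  3626 + 1252 = 4878;  10610 + 4878 = 15488
234 + 24 = 258;  1252 + 258 = 1510;  4878 + 1510 = 6388;  15488 + 6388 = 21876
258 + 24 = 282;  1510 + 282 = 1792;  6388 + 1792 = 8180;  21876 + 8180 = 30056

30056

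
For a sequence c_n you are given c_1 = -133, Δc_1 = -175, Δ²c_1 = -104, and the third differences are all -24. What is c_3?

-587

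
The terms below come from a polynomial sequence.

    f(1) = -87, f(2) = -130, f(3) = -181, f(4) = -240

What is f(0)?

-52

Δ: -43, -51, -59
Δ²: -8, -8
The second differences are constant at -8.
Work back: -43 + 8 = -35;  -87 + 35 = -52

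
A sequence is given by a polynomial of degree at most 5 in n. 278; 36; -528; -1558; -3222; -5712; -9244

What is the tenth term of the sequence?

-242  -564  -1030  -1664  -2490  -3532
-322  -466  -634  -826  -1042
-144  -168  -192  -216
-24  -24  -24
Constant fourth difference = -24, so extend:
-216 − 24 = -240;  -1042 − 240 = -1282;  -3532 − 1282 = -4814;  -9244 − 4814 = -14058
-240 − 24 = -264;  -1282 − 264 = -1546;  -4814 − 1546 = -6360;  -14058 − 6360 = -20418
-264 − 24 = -288;  -1546 − 288 = -1834;  -6360 − 1834 = -8194;  -20418 − 8194 = -28612

-28612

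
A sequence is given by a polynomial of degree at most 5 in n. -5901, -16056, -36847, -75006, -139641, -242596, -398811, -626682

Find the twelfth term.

-2763766

First differences: -10155, -20791, -38159, -64635, -102955, -156215, -227871
Second differences: -10636, -17368, -26476, -38320, -53260, -71656
Third differences: -6732, -9108, -11844, -14940, -18396
Fourth differences: -2376, -2736, -3096, -3456
Fifth differences: -360, -360, -360
The fifth differences are constant (-360).
-3456 − 360 = -3816;  -18396 − 3816 = -22212;  -71656 − 22212 = -93868;  -227871 − 93868 = -321739;  -626682 − 321739 = -948421
-3816 − 360 = -4176;  -22212 − 4176 = -26388;  -93868 − 26388 = -120256;  -321739 − 120256 = -441995;  -948421 − 441995 = -1390416
-4176 − 360 = -4536;  -26388 − 4536 = -30924;  -120256 − 30924 = -151180;  -441995 − 151180 = -593175;  -1390416 − 593175 = -1983591
-4536 − 360 = -4896;  -30924 − 4896 = -35820;  -151180 − 35820 = -187000;  -593175 − 187000 = -780175;  -1983591 − 780175 = -2763766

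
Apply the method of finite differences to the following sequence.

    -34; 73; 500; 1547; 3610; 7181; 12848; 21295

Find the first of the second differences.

320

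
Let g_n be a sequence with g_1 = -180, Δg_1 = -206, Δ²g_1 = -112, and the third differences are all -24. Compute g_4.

Build the table forward from the leading diagonal:
Δ³: -24  -24  -24  -24
Δ²: -112  -136  -160  -184
Δ: -206  -318  -454  -614
g: -180  -386  -704  -1158

-1158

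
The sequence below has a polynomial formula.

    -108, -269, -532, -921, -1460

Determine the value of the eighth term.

Δ: -161, -263, -389, -539
Δ²: -102, -126, -150
Δ³: -24, -24
The third differences are constant (-24).
-150 − 24 = -174;  -539 − 174 = -713;  -1460 − 713 = -2173
-174 − 24 = -198;  -713 − 198 = -911;  -2173 − 911 = -3084
-198 − 24 = -222;  -911 − 222 = -1133;  -3084 − 1133 = -4217

-4217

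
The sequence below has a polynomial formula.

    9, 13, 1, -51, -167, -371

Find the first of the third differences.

-24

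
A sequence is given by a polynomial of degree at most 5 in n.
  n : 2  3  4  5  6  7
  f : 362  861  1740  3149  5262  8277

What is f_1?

117

499  879  1409  2113  3015
380  530  704  902
150  174  198
24  24
The fourth differences are constant at 24.
Work back: 150 − 24 = 126;  380 − 126 = 254;  499 − 254 = 245;  362 − 245 = 117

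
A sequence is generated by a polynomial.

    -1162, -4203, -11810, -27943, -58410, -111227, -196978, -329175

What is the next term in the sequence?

D1: -3041, -7607, -16133, -30467, -52817, -85751, -132197
D2: -4566, -8526, -14334, -22350, -32934, -46446
D3: -3960, -5808, -8016, -10584, -13512
D4: -1848, -2208, -2568, -2928
D5: -360, -360, -360
The fifth differences are constant (-360).
-2928 − 360 = -3288;  -13512 − 3288 = -16800;  -46446 − 16800 = -63246;  -132197 − 63246 = -195443;  -329175 − 195443 = -524618

-524618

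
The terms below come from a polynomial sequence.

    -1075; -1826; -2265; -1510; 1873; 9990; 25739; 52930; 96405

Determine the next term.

Δ: -751 , -439 , 755 , 3383 , 8117 , 15749 , 27191 , 43475
Δ²: 312 , 1194 , 2628 , 4734 , 7632 , 11442 , 16284
Δ³: 882 , 1434 , 2106 , 2898 , 3810 , 4842
Δ⁴: 552 , 672 , 792 , 912 , 1032
Δ⁵: 120 , 120 , 120 , 120
Constant fifth difference = 120, so extend:
1032 + 120 = 1152;  4842 + 1152 = 5994;  16284 + 5994 = 22278;  43475 + 22278 = 65753;  96405 + 65753 = 162158

162158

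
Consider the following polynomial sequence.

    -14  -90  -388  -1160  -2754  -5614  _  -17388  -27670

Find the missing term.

-10280

Using the first 6 terms:
D1: -76  -298  -772  -1594  -2860
D2: -222  -474  -822  -1266
D3: -252  -348  -444
D4: -96  -96
Constant fourth difference = -96.
Extend forward: -444 − 96 = -540;  -1266 − 540 = -1806;  -2860 − 1806 = -4666;  -5614 − 4666 = -10280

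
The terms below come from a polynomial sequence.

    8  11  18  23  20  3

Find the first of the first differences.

3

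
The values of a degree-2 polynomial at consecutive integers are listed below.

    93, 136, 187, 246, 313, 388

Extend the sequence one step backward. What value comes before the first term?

58

43, 51, 59, 67, 75
8, 8, 8, 8
The second differences are constant at 8.
Work back: 43 − 8 = 35;  93 − 35 = 58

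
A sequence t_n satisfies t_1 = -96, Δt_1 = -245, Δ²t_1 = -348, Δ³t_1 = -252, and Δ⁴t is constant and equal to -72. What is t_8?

-20459

Build the table forward from the leading diagonal:
D4: -72  -72  -72  -72  -72  -72  -72  -72
D3: -252  -324  -396  -468  -540  -612  -684  -756
D2: -348  -600  -924  -1320  -1788  -2328  -2940  -3624
D1: -245  -593  -1193  -2117  -3437  -5225  -7553  -10493
t: -96  -341  -934  -2127  -4244  -7681  -12906  -20459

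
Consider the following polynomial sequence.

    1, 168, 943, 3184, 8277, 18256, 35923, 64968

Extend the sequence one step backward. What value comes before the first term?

-8

D1: 167  775  2241  5093  9979  17667  29045
D2: 608  1466  2852  4886  7688  11378
D3: 858  1386  2034  2802  3690
D4: 528  648  768  888
D5: 120  120  120
The fifth differences are constant at 120.
Work back: 528 − 120 = 408;  858 − 408 = 450;  608 − 450 = 158;  167 − 158 = 9;  1 − 9 = -8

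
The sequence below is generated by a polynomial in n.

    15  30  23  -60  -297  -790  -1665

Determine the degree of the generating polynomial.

D1: 15, -7, -83, -237, -493, -875
D2: -22, -76, -154, -256, -382
D3: -54, -78, -102, -126
D4: -24, -24, -24
The fourth differences are constant, so the polynomial has degree 4.

4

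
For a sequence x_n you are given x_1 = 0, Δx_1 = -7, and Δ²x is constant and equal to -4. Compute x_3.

-18

Build the table forward from the leading diagonal:
D2: -4, -4, -4
D1: -7, -11, -15
x: 0, -7, -18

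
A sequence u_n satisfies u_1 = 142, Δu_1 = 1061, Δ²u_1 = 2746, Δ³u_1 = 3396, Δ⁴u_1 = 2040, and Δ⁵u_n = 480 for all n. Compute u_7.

Build the table forward from the leading diagonal:
D5: 480  480  480  480  480  480  480
D4: 2040  2520  3000  3480  3960  4440  4920
D3: 3396  5436  7956  10956  14436  18396  22836
D2: 2746  6142  11578  19534  30490  44926  63322
D1: 1061  3807  9949  21527  41061  71551  116477
u: 142  1203  5010  14959  36486  77547  149098

149098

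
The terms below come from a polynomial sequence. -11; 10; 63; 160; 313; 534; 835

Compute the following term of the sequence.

1228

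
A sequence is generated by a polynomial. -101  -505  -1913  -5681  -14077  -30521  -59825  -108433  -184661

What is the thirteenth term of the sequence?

First differences: -404 , -1408 , -3768 , -8396 , -16444 , -29304 , -48608 , -76228
Second differences: -1004 , -2360 , -4628 , -8048 , -12860 , -19304 , -27620
Third differences: -1356 , -2268 , -3420 , -4812 , -6444 , -8316
Fourth differences: -912 , -1152 , -1392 , -1632 , -1872
Fifth differences: -240 , -240 , -240 , -240
Fifth differences constant at -240.
-1872 − 240 = -2112;  -8316 − 2112 = -10428;  -27620 − 10428 = -38048;  -76228 − 38048 = -114276;  -184661 − 114276 = -298937
-2112 − 240 = -2352;  -10428 − 2352 = -12780;  -38048 − 12780 = -50828;  -114276 − 50828 = -165104;  -298937 − 165104 = -464041
-2352 − 240 = -2592;  -12780 − 2592 = -15372;  -50828 − 15372 = -66200;  -165104 − 66200 = -231304;  -464041 − 231304 = -695345
-2592 − 240 = -2832;  -15372 − 2832 = -18204;  -66200 − 18204 = -84404;  -231304 − 84404 = -315708;  -695345 − 315708 = -1011053

-1011053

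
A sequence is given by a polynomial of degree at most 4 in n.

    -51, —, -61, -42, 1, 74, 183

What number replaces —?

-62

Using the last 5 terms:
Δ: 19, 43, 73, 109
Δ²: 24, 30, 36
Δ³: 6, 6
Constant third difference = 6.
Extend backward: 24 − 6 = 18;  19 − 18 = 1;  -61 − 1 = -62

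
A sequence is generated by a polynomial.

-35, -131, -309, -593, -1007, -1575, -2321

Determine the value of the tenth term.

-5867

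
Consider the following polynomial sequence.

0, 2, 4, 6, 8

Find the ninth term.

16

D1: 2  2  2  2
The first differences are constant (2).
8 + 2 = 10
10 + 2 = 12
12 + 2 = 14
14 + 2 = 16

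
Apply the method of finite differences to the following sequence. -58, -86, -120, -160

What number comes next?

D1: -28  -34  -40
D2: -6  -6
The second differences are constant (-6).
-40 − 6 = -46;  -160 − 46 = -206

-206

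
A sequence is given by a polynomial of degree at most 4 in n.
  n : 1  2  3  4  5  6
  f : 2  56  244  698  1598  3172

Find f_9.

14938

D1: 54  188  454  900  1574
D2: 134  266  446  674
D3: 132  180  228
D4: 48  48
Fourth differences constant at 48.
228 + 48 = 276;  674 + 276 = 950;  1574 + 950 = 2524;  3172 + 2524 = 5696
276 + 48 = 324;  950 + 324 = 1274;  2524 + 1274 = 3798;  5696 + 3798 = 9494
324 + 48 = 372;  1274 + 372 = 1646;  3798 + 1646 = 5444;  9494 + 5444 = 14938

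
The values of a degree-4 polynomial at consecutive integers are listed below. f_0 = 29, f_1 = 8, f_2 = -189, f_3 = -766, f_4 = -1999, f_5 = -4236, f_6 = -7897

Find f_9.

-32704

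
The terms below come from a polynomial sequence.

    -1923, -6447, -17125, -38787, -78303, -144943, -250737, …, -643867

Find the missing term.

Using the first 7 terms:
First differences: -4524, -10678, -21662, -39516, -66640, -105794
Second differences: -6154, -10984, -17854, -27124, -39154
Third differences: -4830, -6870, -9270, -12030
Fourth differences: -2040, -2400, -2760
Fifth differences: -360, -360
Constant fifth difference = -360.
Extend forward: -2760 − 360 = -3120;  -12030 − 3120 = -15150;  -39154 − 15150 = -54304;  -105794 − 54304 = -160098;  -250737 − 160098 = -410835

-410835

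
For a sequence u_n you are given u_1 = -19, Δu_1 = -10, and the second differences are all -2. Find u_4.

-55

Build the table forward from the leading diagonal:
Δ²: -2  -2  -2  -2
Δ: -10  -12  -14  -16
u: -19  -29  -41  -55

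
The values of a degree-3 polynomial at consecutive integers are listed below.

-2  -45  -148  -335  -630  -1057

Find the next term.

Δ: -43, -103, -187, -295, -427
Δ²: -60, -84, -108, -132
Δ³: -24, -24, -24
The third differences are constant (-24).
-132 − 24 = -156;  -427 − 156 = -583;  -1057 − 583 = -1640

-1640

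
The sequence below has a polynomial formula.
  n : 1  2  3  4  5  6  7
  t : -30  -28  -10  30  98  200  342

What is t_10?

2, 18, 40, 68, 102, 142
16, 22, 28, 34, 40
6, 6, 6, 6
Third differences constant at 6.
40 + 6 = 46;  142 + 46 = 188;  342 + 188 = 530
46 + 6 = 52;  188 + 52 = 240;  530 + 240 = 770
52 + 6 = 58;  240 + 58 = 298;  770 + 298 = 1068

1068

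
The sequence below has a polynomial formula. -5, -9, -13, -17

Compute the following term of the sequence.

-21

Δ: -4 , -4 , -4
First differences constant at -4.
-17 − 4 = -21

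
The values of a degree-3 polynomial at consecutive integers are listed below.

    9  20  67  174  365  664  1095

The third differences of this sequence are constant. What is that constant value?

24

First differences: 11, 47, 107, 191, 299, 431
Second differences: 36, 60, 84, 108, 132
Third differences: 24, 24, 24, 24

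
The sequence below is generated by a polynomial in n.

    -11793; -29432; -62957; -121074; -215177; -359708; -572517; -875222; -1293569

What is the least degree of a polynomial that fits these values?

First differences: -17639, -33525, -58117, -94103, -144531, -212809, -302705, -418347
Second differences: -15886, -24592, -35986, -50428, -68278, -89896, -115642
Third differences: -8706, -11394, -14442, -17850, -21618, -25746
Fourth differences: -2688, -3048, -3408, -3768, -4128
Fifth differences: -360, -360, -360, -360
The fifth differences are constant, so the polynomial has degree 5.

5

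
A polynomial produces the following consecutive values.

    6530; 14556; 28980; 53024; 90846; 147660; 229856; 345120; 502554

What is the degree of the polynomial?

5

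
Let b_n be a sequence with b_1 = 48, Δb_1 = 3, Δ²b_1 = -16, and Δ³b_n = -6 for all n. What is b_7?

Build the table forward from the leading diagonal:
D3: -6  -6  -6  -6  -6  -6  -6
D2: -16  -22  -28  -34  -40  -46  -52
D1: 3  -13  -35  -63  -97  -137  -183
b: 48  51  38  3  -60  -157  -294

-294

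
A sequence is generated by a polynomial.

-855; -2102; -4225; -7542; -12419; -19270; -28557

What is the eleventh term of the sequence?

-100985

-1247, -2123, -3317, -4877, -6851, -9287
-876, -1194, -1560, -1974, -2436
-318, -366, -414, -462
-48, -48, -48
The fourth differences are constant (-48).
-462 − 48 = -510;  -2436 − 510 = -2946;  -9287 − 2946 = -12233;  -28557 − 12233 = -40790
-510 − 48 = -558;  -2946 − 558 = -3504;  -12233 − 3504 = -15737;  -40790 − 15737 = -56527
-558 − 48 = -606;  -3504 − 606 = -4110;  -15737 − 4110 = -19847;  -56527 − 19847 = -76374
-606 − 48 = -654;  -4110 − 654 = -4764;  -19847 − 4764 = -24611;  -76374 − 24611 = -100985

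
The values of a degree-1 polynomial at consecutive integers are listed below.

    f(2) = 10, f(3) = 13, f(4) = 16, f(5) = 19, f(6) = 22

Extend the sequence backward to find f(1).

First differences: 3  3  3  3
The first differences are constant at 3.
Work back: 10 − 3 = 7

7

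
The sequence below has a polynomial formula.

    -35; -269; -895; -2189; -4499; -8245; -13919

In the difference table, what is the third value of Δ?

-1294

First differences: -234, -626, -1294, -2310, -3746, -5674
Second differences: -392, -668, -1016, -1436, -1928
Third differences: -276, -348, -420, -492
Fourth differences: -72, -72, -72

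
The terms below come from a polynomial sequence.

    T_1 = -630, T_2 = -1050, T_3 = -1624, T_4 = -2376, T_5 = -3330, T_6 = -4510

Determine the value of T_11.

-14640

D1: -420, -574, -752, -954, -1180
D2: -154, -178, -202, -226
D3: -24, -24, -24
The third differences are constant (-24).
-226 − 24 = -250;  -1180 − 250 = -1430;  -4510 − 1430 = -5940
-250 − 24 = -274;  -1430 − 274 = -1704;  -5940 − 1704 = -7644
-274 − 24 = -298;  -1704 − 298 = -2002;  -7644 − 2002 = -9646
-298 − 24 = -322;  -2002 − 322 = -2324;  -9646 − 2324 = -11970
-322 − 24 = -346;  -2324 − 346 = -2670;  -11970 − 2670 = -14640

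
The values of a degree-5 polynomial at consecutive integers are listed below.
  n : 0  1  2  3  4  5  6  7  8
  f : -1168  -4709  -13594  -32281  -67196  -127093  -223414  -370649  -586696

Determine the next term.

-893221

Δ: -3541  -8885  -18687  -34915  -59897  -96321  -147235  -216047
Δ²: -5344  -9802  -16228  -24982  -36424  -50914  -68812
Δ³: -4458  -6426  -8754  -11442  -14490  -17898
Δ⁴: -1968  -2328  -2688  -3048  -3408
Δ⁵: -360  -360  -360  -360
The fifth differences are constant (-360).
-3408 − 360 = -3768;  -17898 − 3768 = -21666;  -68812 − 21666 = -90478;  -216047 − 90478 = -306525;  -586696 − 306525 = -893221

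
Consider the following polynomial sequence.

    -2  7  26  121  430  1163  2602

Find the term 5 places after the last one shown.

9, 19, 95, 309, 733, 1439
10, 76, 214, 424, 706
66, 138, 210, 282
72, 72, 72
The fourth differences are constant (72).
282 + 72 = 354;  706 + 354 = 1060;  1439 + 1060 = 2499;  2602 + 2499 = 5101
354 + 72 = 426;  1060 + 426 = 1486;  2499 + 1486 = 3985;  5101 + 3985 = 9086
426 + 72 = 498;  1486 + 498 = 1984;  3985 + 1984 = 5969;  9086 + 5969 = 15055
498 + 72 = 570;  1984 + 570 = 2554;  5969 + 2554 = 8523;  15055 + 8523 = 23578
570 + 72 = 642;  2554 + 642 = 3196;  8523 + 3196 = 11719;  23578 + 11719 = 35297

35297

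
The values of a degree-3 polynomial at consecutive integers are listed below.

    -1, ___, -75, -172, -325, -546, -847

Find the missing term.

Using the last 5 terms:
Δ: -97, -153, -221, -301
Δ²: -56, -68, -80
Δ³: -12, -12
Constant third difference = -12.
Extend backward: -56 + 12 = -44;  -97 + 44 = -53;  -75 + 53 = -22

-22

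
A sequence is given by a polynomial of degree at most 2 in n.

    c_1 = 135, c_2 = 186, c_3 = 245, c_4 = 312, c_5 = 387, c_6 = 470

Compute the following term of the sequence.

561

Δ: 51  59  67  75  83
Δ²: 8  8  8  8
Second differences constant at 8.
83 + 8 = 91;  470 + 91 = 561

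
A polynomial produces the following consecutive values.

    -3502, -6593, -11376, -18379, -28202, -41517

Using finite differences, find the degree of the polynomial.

4

-3091, -4783, -7003, -9823, -13315
-1692, -2220, -2820, -3492
-528, -600, -672
-72, -72
The fourth differences are constant, so the polynomial has degree 4.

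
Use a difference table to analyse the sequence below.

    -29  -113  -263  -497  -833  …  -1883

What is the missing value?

Using the first 5 terms:
First differences: -84  -150  -234  -336
Second differences: -66  -84  -102
Third differences: -18  -18
Constant third difference = -18.
Extend forward: -102 − 18 = -120;  -336 − 120 = -456;  -833 − 456 = -1289

-1289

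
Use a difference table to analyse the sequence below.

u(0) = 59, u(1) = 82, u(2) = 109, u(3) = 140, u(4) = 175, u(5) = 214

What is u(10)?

Δ: 23, 27, 31, 35, 39
Δ²: 4, 4, 4, 4
Second differences constant at 4.
39 + 4 = 43;  214 + 43 = 257
43 + 4 = 47;  257 + 47 = 304
47 + 4 = 51;  304 + 51 = 355
51 + 4 = 55;  355 + 55 = 410
55 + 4 = 59;  410 + 59 = 469

469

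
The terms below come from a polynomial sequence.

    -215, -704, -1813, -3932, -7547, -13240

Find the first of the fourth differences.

-96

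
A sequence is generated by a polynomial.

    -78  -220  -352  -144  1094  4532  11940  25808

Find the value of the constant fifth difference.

120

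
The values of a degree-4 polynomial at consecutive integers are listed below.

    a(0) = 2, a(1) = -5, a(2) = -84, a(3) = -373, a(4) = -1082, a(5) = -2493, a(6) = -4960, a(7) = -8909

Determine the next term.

-7, -79, -289, -709, -1411, -2467, -3949
-72, -210, -420, -702, -1056, -1482
-138, -210, -282, -354, -426
-72, -72, -72, -72
Constant fourth difference = -72, so extend:
-426 − 72 = -498;  -1482 − 498 = -1980;  -3949 − 1980 = -5929;  -8909 − 5929 = -14838

-14838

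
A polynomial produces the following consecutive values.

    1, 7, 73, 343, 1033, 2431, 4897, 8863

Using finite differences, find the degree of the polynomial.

First differences: 6, 66, 270, 690, 1398, 2466, 3966
Second differences: 60, 204, 420, 708, 1068, 1500
Third differences: 144, 216, 288, 360, 432
Fourth differences: 72, 72, 72, 72
The fourth differences are constant, so the polynomial has degree 4.

4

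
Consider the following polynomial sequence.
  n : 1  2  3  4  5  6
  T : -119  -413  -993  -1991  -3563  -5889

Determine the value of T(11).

D1: -294, -580, -998, -1572, -2326
D2: -286, -418, -574, -754
D3: -132, -156, -180
D4: -24, -24
Fourth differences constant at -24.
-180 − 24 = -204;  -754 − 204 = -958;  -2326 − 958 = -3284;  -5889 − 3284 = -9173
-204 − 24 = -228;  -958 − 228 = -1186;  -3284 − 1186 = -4470;  -9173 − 4470 = -13643
-228 − 24 = -252;  -1186 − 252 = -1438;  -4470 − 1438 = -5908;  -13643 − 5908 = -19551
-252 − 24 = -276;  -1438 − 276 = -1714;  -5908 − 1714 = -7622;  -19551 − 7622 = -27173
-276 − 24 = -300;  -1714 − 300 = -2014;  -7622 − 2014 = -9636;  -27173 − 9636 = -36809

-36809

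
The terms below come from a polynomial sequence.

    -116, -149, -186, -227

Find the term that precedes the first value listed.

-87

-33, -37, -41
-4, -4
The second differences are constant at -4.
Work back: -33 + 4 = -29;  -116 + 29 = -87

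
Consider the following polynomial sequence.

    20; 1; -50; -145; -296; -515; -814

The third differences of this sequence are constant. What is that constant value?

First differences: -19, -51, -95, -151, -219, -299
Second differences: -32, -44, -56, -68, -80
Third differences: -12, -12, -12, -12

-12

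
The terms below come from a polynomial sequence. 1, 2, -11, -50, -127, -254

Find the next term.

-443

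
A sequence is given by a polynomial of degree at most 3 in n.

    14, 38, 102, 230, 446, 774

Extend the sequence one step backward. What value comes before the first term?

First differences: 24  64  128  216  328
Second differences: 40  64  88  112
Third differences: 24  24  24
The third differences are constant at 24.
Work back: 40 − 24 = 16;  24 − 16 = 8;  14 − 8 = 6

6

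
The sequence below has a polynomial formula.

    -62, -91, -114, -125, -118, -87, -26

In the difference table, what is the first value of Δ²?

6

D1: -29, -23, -11, 7, 31, 61
D2: 6, 12, 18, 24, 30
D3: 6, 6, 6, 6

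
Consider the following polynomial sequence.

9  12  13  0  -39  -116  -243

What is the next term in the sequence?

3  1  -13  -39  -77  -127
-2  -14  -26  -38  -50
-12  -12  -12  -12
The third differences are constant (-12).
-50 − 12 = -62;  -127 − 62 = -189;  -243 − 189 = -432

-432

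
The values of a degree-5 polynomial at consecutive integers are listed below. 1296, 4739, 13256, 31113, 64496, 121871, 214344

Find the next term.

356021

Δ: 3443 , 8517 , 17857 , 33383 , 57375 , 92473
Δ²: 5074 , 9340 , 15526 , 23992 , 35098
Δ³: 4266 , 6186 , 8466 , 11106
Δ⁴: 1920 , 2280 , 2640
Δ⁵: 360 , 360
Fifth differences constant at 360.
2640 + 360 = 3000;  11106 + 3000 = 14106;  35098 + 14106 = 49204;  92473 + 49204 = 141677;  214344 + 141677 = 356021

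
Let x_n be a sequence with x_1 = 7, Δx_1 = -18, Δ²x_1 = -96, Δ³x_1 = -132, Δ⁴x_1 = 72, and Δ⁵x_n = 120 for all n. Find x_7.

Build the table forward from the leading diagonal:
Fifth differences: 120, 120, 120, 120, 120, 120, 120
Fourth differences: 72, 192, 312, 432, 552, 672, 792
Third differences: -132, -60, 132, 444, 876, 1428, 2100
Second differences: -96, -228, -288, -156, 288, 1164, 2592
First differences: -18, -114, -342, -630, -786, -498, 666
x: 7, -11, -125, -467, -1097, -1883, -2381

-2381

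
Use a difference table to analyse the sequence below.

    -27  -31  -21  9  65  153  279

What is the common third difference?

6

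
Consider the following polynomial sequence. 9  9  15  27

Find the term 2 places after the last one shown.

69

D1: 0 , 6 , 12
D2: 6 , 6
Constant second difference = 6, so extend:
12 + 6 = 18;  27 + 18 = 45
18 + 6 = 24;  45 + 24 = 69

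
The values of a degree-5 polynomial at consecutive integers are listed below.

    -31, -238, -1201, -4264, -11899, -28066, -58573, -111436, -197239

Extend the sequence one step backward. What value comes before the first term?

D1: -207, -963, -3063, -7635, -16167, -30507, -52863, -85803
D2: -756, -2100, -4572, -8532, -14340, -22356, -32940
D3: -1344, -2472, -3960, -5808, -8016, -10584
D4: -1128, -1488, -1848, -2208, -2568
D5: -360, -360, -360, -360
The fifth differences are constant at -360.
Work back: -1128 + 360 = -768;  -1344 + 768 = -576;  -756 + 576 = -180;  -207 + 180 = -27;  -31 + 27 = -4

-4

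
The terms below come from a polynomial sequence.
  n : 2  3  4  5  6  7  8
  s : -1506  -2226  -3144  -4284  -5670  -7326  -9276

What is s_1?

-960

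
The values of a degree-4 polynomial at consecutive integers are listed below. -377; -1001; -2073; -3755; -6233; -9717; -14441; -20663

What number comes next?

-28665

D1: -624, -1072, -1682, -2478, -3484, -4724, -6222
D2: -448, -610, -796, -1006, -1240, -1498
D3: -162, -186, -210, -234, -258
D4: -24, -24, -24, -24
The fourth differences are constant (-24).
-258 − 24 = -282;  -1498 − 282 = -1780;  -6222 − 1780 = -8002;  -20663 − 8002 = -28665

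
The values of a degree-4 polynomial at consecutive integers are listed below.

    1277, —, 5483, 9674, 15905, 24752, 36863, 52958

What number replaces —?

Using the last 6 terms:
First differences: 4191  6231  8847  12111  16095
Second differences: 2040  2616  3264  3984
Third differences: 576  648  720
Fourth differences: 72  72
Constant fourth difference = 72.
Extend backward: 576 − 72 = 504;  2040 − 504 = 1536;  4191 − 1536 = 2655;  5483 − 2655 = 2828

2828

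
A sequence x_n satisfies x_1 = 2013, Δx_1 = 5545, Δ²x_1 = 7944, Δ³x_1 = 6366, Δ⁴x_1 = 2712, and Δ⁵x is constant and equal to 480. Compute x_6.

186878

Build the table forward from the leading diagonal:
Δ⁵: 480  480  480  480  480  480
Δ⁴: 2712  3192  3672  4152  4632  5112
Δ³: 6366  9078  12270  15942  20094  24726
Δ²: 7944  14310  23388  35658  51600  71694
Δ: 5545  13489  27799  51187  86845  138445
x: 2013  7558  21047  48846  100033  186878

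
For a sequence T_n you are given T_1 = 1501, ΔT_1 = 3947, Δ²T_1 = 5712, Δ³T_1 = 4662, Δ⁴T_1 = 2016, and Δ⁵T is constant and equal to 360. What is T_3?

Build the table forward from the leading diagonal:
D5: 360, 360, 360
D4: 2016, 2376, 2736
D3: 4662, 6678, 9054
D2: 5712, 10374, 17052
D1: 3947, 9659, 20033
T: 1501, 5448, 15107

15107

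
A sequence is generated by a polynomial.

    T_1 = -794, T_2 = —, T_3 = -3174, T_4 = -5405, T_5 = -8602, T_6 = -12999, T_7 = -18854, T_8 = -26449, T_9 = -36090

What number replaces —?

Using the last 7 terms:
First differences: -2231  -3197  -4397  -5855  -7595  -9641
Second differences: -966  -1200  -1458  -1740  -2046
Third differences: -234  -258  -282  -306
Fourth differences: -24  -24  -24
Constant fourth difference = -24.
Extend backward: -234 + 24 = -210;  -966 + 210 = -756;  -2231 + 756 = -1475;  -3174 + 1475 = -1699

-1699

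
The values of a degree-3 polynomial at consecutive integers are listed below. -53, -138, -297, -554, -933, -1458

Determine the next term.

-2153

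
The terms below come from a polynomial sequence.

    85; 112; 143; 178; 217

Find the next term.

260

D1: 27, 31, 35, 39
D2: 4, 4, 4
Second differences constant at 4.
39 + 4 = 43;  217 + 43 = 260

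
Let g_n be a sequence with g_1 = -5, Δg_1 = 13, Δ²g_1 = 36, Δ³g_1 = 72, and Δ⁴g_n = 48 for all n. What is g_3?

Build the table forward from the leading diagonal:
Δ⁴: 48, 48, 48
Δ³: 72, 120, 168
Δ²: 36, 108, 228
Δ: 13, 49, 157
g: -5, 8, 57

57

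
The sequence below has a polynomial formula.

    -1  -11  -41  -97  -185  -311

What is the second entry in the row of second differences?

-26

Δ: -10, -30, -56, -88, -126
Δ²: -20, -26, -32, -38
Δ³: -6, -6, -6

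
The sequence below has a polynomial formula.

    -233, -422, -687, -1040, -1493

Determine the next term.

-2058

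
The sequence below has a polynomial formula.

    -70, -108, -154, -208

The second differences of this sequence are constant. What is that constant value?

D1: -38, -46, -54
D2: -8, -8

-8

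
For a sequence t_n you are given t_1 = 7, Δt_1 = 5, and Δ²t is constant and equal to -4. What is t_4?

10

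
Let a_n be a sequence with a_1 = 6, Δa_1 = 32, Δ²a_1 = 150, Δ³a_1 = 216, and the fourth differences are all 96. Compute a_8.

14300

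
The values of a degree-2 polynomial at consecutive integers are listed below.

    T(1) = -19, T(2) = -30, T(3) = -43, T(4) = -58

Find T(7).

-115

-11  -13  -15
-2  -2
Second differences constant at -2.
-15 − 2 = -17;  -58 − 17 = -75
-17 − 2 = -19;  -75 − 19 = -94
-19 − 2 = -21;  -94 − 21 = -115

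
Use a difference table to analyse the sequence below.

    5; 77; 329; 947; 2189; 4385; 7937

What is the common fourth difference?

72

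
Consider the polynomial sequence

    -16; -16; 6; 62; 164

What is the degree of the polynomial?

3

D1: 0, 22, 56, 102
D2: 22, 34, 46
D3: 12, 12
The third differences are constant, so the polynomial has degree 3.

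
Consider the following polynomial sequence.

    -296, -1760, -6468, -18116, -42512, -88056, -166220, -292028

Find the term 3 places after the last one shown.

First differences: -1464  -4708  -11648  -24396  -45544  -78164  -125808
Second differences: -3244  -6940  -12748  -21148  -32620  -47644
Third differences: -3696  -5808  -8400  -11472  -15024
Fourth differences: -2112  -2592  -3072  -3552
Fifth differences: -480  -480  -480
Constant fifth difference = -480, so extend:
-3552 − 480 = -4032;  -15024 − 4032 = -19056;  -47644 − 19056 = -66700;  -125808 − 66700 = -192508;  -292028 − 192508 = -484536
-4032 − 480 = -4512;  -19056 − 4512 = -23568;  -66700 − 23568 = -90268;  -192508 − 90268 = -282776;  -484536 − 282776 = -767312
-4512 − 480 = -4992;  -23568 − 4992 = -28560;  -90268 − 28560 = -118828;  -282776 − 118828 = -401604;  -767312 − 401604 = -1168916

-1168916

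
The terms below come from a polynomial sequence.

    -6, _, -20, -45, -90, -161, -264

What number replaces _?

-9

Using the last 5 terms:
-25  -45  -71  -103
-20  -26  -32
-6  -6
Constant third difference = -6.
Extend backward: -20 + 6 = -14;  -25 + 14 = -11;  -20 + 11 = -9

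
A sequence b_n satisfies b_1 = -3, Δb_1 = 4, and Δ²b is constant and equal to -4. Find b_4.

Build the table forward from the leading diagonal:
D2: -4, -4, -4, -4
D1: 4, 0, -4, -8
b: -3, 1, 1, -3

-3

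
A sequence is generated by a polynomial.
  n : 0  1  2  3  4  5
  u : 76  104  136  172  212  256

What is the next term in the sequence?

304

28, 32, 36, 40, 44
4, 4, 4, 4
Second differences constant at 4.
44 + 4 = 48;  256 + 48 = 304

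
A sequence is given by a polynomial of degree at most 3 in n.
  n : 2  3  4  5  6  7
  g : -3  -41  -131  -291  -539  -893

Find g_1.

1

First differences: -38, -90, -160, -248, -354
Second differences: -52, -70, -88, -106
Third differences: -18, -18, -18
The third differences are constant at -18.
Work back: -52 + 18 = -34;  -38 + 34 = -4;  -3 + 4 = 1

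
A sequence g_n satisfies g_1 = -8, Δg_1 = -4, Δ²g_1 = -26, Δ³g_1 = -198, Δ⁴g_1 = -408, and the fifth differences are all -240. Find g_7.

-11942

Build the table forward from the leading diagonal:
D5: -240, -240, -240, -240, -240, -240, -240
D4: -408, -648, -888, -1128, -1368, -1608, -1848
D3: -198, -606, -1254, -2142, -3270, -4638, -6246
D2: -26, -224, -830, -2084, -4226, -7496, -12134
D1: -4, -30, -254, -1084, -3168, -7394, -14890
g: -8, -12, -42, -296, -1380, -4548, -11942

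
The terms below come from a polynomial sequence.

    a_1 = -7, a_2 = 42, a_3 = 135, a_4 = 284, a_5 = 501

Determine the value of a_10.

Δ: 49, 93, 149, 217
Δ²: 44, 56, 68
Δ³: 12, 12
Third differences constant at 12.
68 + 12 = 80;  217 + 80 = 297;  501 + 297 = 798
80 + 12 = 92;  297 + 92 = 389;  798 + 389 = 1187
92 + 12 = 104;  389 + 104 = 493;  1187 + 493 = 1680
104 + 12 = 116;  493 + 116 = 609;  1680 + 609 = 2289
116 + 12 = 128;  609 + 128 = 737;  2289 + 737 = 3026

3026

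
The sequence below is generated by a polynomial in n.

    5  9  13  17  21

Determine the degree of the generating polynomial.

4, 4, 4, 4
The first differences are constant, so the polynomial has degree 1.

1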